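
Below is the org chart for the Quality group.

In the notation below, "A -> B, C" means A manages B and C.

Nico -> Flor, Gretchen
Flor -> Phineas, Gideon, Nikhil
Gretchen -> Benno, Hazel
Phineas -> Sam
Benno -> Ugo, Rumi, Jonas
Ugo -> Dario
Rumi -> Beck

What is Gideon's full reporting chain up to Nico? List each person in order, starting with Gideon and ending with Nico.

Gideon -> Flor -> Nico

Gideon reports to Flor. Flor reports to Nico. Nico is at the top.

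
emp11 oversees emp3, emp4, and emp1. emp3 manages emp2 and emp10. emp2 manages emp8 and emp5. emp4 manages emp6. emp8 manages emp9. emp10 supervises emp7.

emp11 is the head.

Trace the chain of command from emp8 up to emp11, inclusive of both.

emp8 reports to emp2. emp2 reports to emp3. emp3 reports to emp11. emp11 is at the top.

emp8 -> emp2 -> emp3 -> emp11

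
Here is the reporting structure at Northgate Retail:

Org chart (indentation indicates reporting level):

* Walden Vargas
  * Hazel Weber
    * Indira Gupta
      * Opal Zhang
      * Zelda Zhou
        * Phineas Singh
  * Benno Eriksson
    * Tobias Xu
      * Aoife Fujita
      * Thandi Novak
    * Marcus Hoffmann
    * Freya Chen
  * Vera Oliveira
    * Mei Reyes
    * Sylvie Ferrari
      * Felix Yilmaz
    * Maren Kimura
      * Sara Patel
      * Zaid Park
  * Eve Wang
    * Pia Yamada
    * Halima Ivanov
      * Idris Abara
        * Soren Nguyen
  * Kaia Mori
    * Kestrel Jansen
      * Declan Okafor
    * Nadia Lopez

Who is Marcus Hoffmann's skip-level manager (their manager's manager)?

Marcus Hoffmann reports to Benno Eriksson, and Benno Eriksson reports to Walden Vargas. So Marcus Hoffmann's skip-level manager is Walden Vargas.

Walden Vargas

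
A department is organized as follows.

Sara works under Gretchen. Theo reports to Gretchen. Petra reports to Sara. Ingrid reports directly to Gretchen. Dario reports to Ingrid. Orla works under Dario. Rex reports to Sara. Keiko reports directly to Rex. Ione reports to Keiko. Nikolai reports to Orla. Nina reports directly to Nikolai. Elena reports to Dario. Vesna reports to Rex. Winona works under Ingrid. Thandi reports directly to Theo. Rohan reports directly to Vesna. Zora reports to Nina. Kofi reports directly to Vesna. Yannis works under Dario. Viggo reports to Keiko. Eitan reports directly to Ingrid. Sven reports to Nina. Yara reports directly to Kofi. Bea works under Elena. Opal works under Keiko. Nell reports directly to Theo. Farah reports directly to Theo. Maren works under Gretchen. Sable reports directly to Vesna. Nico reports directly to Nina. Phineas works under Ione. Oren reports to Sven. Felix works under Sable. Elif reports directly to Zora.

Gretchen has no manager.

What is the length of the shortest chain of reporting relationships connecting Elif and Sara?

Elif is 7 levels below Gretchen, and Sara is 1 level below Gretchen (their lowest common manager). The shortest path runs up from Elif to Gretchen and back down to Sara: 7 + 1 = 8 links.

8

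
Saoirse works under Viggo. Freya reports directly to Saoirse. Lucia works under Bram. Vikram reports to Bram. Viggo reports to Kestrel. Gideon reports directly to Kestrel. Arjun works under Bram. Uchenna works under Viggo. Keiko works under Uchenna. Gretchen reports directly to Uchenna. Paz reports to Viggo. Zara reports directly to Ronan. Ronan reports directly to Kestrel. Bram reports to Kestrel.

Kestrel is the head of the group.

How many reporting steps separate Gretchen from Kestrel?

3

Chain from Gretchen up to Kestrel: Gretchen → Uchenna → Viggo → Kestrel. That is 3 steps up, so Gretchen is 3 levels below Kestrel.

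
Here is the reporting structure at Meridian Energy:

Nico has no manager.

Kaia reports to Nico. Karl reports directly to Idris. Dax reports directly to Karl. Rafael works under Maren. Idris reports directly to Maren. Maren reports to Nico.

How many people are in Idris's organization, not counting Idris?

Idris directly manages Karl. Under Karl: Dax (1). That's 2 in total.

2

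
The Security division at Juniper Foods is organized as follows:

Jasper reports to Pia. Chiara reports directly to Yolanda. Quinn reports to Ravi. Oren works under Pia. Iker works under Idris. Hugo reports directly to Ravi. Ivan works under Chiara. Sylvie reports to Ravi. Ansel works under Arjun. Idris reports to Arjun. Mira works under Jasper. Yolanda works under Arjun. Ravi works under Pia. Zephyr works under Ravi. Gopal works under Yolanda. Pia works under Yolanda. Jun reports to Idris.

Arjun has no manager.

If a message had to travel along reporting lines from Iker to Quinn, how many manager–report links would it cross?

Iker is 2 levels below Arjun, and Quinn is 4 levels below Arjun (their lowest common manager). The shortest path runs up from Iker to Arjun and back down to Quinn: 2 + 4 = 6 links.

6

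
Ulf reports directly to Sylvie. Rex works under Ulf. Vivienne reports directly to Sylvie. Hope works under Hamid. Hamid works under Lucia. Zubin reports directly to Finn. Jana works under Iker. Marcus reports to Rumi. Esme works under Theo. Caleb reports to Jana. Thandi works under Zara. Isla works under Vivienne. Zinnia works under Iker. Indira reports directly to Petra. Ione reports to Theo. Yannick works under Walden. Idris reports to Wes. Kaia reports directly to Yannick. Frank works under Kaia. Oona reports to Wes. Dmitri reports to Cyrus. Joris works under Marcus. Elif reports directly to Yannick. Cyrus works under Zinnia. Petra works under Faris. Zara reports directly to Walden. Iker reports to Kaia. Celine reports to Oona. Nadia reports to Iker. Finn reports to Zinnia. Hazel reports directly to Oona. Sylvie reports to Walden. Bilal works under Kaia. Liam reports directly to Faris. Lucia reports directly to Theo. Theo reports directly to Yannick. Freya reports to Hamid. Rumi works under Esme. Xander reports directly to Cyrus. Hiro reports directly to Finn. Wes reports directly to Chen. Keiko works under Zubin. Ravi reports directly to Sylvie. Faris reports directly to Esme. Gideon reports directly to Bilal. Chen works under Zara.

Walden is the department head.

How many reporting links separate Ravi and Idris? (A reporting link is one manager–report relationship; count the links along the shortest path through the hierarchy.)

6

Ravi is 2 levels below Walden, and Idris is 4 levels below Walden (their lowest common manager). The shortest path runs up from Ravi to Walden and back down to Idris: 2 + 4 = 6 links.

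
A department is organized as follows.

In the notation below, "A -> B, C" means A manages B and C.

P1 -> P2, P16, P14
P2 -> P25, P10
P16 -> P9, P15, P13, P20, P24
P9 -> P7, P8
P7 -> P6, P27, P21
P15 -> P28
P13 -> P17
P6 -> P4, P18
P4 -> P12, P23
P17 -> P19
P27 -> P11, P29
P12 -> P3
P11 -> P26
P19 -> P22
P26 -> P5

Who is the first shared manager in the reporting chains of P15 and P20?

P16

P15's chain of managers is P16, P1. P20's chain of managers is P16, P1. The first manager that appears in both chains is P16.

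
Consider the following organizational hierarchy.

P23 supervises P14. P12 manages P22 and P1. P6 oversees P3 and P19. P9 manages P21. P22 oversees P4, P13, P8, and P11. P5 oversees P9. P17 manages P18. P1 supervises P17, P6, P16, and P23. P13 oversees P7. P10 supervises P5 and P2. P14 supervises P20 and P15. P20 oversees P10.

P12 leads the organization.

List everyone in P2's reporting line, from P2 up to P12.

P2 reports to P10. P10 reports to P20. P20 reports to P14. P14 reports to P23. P23 reports to P1. P1 reports to P12. P12 is at the top.

P2 -> P10 -> P20 -> P14 -> P23 -> P1 -> P12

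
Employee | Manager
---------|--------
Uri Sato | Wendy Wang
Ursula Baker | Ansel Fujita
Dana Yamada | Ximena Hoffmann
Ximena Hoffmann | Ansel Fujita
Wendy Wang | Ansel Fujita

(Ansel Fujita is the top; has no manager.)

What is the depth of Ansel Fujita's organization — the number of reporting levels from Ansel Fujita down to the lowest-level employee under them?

The longest chain under Ansel Fujita runs Ansel Fujita → Wendy Wang → Uri Sato, which is 2 levels below Ansel Fujita.

2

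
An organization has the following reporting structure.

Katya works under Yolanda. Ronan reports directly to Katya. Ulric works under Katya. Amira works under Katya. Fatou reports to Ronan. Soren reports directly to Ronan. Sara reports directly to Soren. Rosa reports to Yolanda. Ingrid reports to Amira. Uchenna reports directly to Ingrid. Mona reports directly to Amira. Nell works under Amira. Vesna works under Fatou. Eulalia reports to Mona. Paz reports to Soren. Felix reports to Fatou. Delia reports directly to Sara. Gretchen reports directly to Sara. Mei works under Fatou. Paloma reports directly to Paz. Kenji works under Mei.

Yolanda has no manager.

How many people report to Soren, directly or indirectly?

Soren directly manages Sara, Paz. Under Sara: Gretchen, Delia (2). Under Paz: Paloma (1). So Soren's organization is 2 direct reports plus everyone under them: 3 + 2 = 5.

5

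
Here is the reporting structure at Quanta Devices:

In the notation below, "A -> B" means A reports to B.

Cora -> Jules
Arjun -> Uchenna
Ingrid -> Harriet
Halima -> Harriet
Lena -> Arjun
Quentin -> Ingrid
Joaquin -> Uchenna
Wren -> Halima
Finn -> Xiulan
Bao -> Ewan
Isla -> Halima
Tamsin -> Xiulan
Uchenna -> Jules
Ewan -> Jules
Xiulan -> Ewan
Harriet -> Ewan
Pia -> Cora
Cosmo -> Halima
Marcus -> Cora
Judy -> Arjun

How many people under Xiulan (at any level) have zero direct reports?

2

The people in Xiulan's organization with no one reporting to them are Finn, Tamsin. That is 2.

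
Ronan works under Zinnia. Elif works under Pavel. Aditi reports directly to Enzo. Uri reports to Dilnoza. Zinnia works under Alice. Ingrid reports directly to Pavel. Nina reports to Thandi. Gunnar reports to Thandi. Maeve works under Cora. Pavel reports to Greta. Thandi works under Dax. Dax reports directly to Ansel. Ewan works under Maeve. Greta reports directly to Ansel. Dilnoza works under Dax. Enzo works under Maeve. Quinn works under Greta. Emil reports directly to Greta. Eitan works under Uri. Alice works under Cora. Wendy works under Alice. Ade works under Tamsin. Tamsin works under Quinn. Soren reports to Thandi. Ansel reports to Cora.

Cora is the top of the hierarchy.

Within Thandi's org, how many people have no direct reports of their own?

3

The people in Thandi's organization with no one reporting to them are Gunnar, Soren, Nina. That is 3.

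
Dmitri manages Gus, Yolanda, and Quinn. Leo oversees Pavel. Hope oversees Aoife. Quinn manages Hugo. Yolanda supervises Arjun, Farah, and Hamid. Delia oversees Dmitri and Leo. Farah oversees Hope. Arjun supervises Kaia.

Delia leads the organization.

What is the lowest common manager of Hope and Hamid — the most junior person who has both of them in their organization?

Hope's chain of managers is Farah, Yolanda, Dmitri, Delia. Hamid's chain of managers is Yolanda, Dmitri, Delia. The first manager that appears in both chains is Yolanda.

Yolanda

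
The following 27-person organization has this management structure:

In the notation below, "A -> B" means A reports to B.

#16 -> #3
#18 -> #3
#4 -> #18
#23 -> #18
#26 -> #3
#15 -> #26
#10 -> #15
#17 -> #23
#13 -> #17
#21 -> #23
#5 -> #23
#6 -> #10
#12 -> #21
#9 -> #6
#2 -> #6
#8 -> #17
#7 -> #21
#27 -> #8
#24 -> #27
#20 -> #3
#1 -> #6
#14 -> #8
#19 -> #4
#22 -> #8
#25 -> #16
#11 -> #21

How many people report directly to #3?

4

#3 directly manages #16, #18, #26, #20. That is 4 direct reports.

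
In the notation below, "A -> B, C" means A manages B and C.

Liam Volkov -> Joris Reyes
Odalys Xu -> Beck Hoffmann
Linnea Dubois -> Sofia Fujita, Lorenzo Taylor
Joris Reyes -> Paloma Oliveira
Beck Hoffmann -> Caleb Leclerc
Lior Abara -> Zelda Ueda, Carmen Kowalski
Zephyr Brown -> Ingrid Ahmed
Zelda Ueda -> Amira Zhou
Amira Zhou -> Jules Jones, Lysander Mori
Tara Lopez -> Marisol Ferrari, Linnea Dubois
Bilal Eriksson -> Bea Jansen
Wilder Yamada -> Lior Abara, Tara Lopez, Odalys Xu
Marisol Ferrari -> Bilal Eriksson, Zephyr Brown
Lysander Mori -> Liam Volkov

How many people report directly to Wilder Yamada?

3

Wilder Yamada directly manages Lior Abara, Tara Lopez, Odalys Xu. That is 3 direct reports.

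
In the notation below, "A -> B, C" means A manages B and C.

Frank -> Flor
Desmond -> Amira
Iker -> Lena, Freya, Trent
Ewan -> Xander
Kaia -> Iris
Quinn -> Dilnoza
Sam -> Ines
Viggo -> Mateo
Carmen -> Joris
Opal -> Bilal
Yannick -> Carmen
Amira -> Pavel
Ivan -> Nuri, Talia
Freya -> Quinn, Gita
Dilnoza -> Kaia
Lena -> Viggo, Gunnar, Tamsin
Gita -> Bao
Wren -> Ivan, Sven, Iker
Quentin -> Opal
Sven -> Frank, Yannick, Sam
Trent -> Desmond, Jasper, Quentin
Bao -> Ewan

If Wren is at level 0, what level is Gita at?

Chain from Gita up to Wren: Gita → Freya → Iker → Wren. That is 3 steps up, so Gita is 3 levels below Wren.

3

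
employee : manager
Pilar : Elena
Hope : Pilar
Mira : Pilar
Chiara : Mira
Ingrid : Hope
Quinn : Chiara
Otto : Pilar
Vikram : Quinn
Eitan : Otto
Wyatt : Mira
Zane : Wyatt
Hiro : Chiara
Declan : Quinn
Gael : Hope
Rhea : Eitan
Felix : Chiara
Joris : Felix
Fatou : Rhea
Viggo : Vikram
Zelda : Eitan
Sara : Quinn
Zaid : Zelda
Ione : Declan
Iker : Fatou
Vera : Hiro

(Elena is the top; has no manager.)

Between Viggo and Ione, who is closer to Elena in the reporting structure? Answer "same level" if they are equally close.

same level

Both Viggo and Ione are 6 levels below Elena.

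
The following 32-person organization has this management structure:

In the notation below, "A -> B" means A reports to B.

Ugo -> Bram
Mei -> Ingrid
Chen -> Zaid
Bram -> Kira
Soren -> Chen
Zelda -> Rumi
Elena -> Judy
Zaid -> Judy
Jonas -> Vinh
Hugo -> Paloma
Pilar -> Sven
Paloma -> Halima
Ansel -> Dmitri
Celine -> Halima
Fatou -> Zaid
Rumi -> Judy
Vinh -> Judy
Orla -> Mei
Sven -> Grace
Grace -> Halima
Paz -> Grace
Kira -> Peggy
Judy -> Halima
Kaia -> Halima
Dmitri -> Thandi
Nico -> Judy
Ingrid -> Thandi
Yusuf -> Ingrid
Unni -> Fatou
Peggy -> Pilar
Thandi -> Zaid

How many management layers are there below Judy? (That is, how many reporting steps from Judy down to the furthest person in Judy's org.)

The longest chain under Judy runs Judy → Zaid → Thandi → Ingrid → Mei → Orla, which is 5 levels below Judy.

5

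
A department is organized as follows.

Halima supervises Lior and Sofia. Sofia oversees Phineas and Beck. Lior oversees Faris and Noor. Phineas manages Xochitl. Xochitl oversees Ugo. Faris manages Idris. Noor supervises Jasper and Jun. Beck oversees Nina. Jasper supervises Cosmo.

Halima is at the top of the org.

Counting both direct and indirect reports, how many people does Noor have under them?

Noor directly manages Jun, Jasper. Jun has no reports. Under Jasper: Cosmo (1). So Noor's organization is 2 direct reports plus everyone under them: 1 + 2 = 3.

3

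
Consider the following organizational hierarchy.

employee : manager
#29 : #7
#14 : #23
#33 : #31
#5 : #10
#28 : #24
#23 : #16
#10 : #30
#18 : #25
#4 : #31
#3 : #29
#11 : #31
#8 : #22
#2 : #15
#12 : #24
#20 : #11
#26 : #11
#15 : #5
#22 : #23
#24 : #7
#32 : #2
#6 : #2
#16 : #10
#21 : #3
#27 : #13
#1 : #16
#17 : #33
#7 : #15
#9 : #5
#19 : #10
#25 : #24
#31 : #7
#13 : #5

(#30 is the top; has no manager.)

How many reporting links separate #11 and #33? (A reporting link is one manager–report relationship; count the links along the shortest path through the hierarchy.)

2

#11 is 1 level below #31, and #33 is 1 level below #31 (their lowest common manager). The shortest path runs up from #11 to #31 and back down to #33: 1 + 1 = 2 links.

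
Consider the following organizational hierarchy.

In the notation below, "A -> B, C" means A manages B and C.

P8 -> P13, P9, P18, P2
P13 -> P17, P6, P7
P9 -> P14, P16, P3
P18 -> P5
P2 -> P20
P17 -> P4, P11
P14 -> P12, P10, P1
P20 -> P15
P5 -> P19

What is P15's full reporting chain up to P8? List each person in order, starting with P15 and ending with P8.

P15 reports to P20. P20 reports to P2. P2 reports to P8. P8 is at the top.

P15 -> P20 -> P2 -> P8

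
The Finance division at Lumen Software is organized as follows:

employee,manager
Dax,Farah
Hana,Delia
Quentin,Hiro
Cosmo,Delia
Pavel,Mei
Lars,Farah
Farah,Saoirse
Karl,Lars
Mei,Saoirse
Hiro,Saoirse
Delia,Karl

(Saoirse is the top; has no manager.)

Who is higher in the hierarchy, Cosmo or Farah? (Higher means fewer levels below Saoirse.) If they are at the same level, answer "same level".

Farah

Cosmo is 5 levels below Saoirse; Farah is 1. Farah is higher.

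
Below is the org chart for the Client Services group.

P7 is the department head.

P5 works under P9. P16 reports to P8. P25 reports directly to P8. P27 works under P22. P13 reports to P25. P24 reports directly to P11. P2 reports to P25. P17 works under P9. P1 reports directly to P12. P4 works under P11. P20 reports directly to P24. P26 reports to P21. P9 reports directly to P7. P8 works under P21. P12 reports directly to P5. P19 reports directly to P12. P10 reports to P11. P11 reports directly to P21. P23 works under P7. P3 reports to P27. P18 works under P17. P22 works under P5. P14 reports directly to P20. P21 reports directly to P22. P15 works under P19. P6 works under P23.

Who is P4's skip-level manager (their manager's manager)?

P21

P4 reports to P11, and P11 reports to P21. So P4's skip-level manager is P21.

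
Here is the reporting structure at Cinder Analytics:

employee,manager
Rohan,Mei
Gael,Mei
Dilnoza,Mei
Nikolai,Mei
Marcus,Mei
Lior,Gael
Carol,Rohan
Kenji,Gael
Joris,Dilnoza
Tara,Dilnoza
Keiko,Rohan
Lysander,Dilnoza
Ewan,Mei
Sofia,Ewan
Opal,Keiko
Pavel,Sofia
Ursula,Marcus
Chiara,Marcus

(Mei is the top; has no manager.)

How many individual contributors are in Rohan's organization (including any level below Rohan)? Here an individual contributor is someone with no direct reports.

2

The people in Rohan's organization with no one reporting to them are Opal, Carol. That is 2.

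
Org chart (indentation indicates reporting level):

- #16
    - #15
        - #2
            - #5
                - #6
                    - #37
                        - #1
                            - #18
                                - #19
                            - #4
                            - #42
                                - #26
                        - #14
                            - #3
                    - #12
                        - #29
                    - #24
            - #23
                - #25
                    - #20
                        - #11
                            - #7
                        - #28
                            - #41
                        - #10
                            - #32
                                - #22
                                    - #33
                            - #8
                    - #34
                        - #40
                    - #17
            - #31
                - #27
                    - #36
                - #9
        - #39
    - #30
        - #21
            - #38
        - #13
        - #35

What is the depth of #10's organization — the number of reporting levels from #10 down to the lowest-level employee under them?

The longest chain under #10 runs #10 → #32 → #22 → #33, which is 3 levels below #10.

3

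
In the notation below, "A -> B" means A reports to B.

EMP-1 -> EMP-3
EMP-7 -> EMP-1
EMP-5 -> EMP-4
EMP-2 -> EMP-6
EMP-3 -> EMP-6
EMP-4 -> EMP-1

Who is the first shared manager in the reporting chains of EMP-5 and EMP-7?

EMP-5's chain of managers is EMP-4, EMP-1, EMP-3, EMP-6. EMP-7's chain of managers is EMP-1, EMP-3, EMP-6. The first manager that appears in both chains is EMP-1.

EMP-1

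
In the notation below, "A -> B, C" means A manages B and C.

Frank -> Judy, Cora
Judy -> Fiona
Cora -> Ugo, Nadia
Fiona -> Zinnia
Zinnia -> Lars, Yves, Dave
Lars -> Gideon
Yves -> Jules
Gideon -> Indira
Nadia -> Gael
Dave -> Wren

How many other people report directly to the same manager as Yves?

Yves reports to Zinnia. Zinnia's other direct reports are Lars, Dave — 2 peers.

2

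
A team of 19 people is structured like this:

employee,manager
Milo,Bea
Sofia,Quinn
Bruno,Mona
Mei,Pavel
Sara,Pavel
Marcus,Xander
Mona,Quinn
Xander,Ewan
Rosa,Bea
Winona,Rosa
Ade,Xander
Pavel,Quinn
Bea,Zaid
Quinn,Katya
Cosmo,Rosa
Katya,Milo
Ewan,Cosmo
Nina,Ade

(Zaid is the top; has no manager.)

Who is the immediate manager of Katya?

Milo

Katya reports directly to Milo.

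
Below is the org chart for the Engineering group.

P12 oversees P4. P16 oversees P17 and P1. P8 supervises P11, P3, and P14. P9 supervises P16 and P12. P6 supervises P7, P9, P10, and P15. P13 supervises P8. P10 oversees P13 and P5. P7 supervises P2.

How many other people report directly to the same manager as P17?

1

P17 reports to P16. P16's other direct reports are P1 — 1 peer.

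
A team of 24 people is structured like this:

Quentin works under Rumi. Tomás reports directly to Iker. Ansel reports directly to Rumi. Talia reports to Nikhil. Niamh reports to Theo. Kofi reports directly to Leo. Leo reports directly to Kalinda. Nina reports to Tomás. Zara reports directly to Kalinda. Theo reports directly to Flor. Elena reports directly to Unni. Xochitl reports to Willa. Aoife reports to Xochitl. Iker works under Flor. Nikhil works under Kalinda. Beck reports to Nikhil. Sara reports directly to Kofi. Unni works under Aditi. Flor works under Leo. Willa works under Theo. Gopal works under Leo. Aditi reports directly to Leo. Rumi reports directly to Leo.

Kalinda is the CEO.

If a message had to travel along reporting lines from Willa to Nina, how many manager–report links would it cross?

Willa is 2 levels below Flor, and Nina is 3 levels below Flor (their lowest common manager). The shortest path runs up from Willa to Flor and back down to Nina: 2 + 3 = 5 links.

5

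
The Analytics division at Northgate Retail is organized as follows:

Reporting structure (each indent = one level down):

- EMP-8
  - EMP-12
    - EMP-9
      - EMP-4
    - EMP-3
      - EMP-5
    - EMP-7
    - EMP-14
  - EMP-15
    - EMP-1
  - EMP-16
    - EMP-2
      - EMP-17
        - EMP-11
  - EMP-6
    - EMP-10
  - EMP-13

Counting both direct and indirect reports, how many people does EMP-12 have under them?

6

EMP-12 directly manages EMP-9, EMP-3, EMP-7, EMP-14. Under EMP-9: EMP-4 (1). Under EMP-3: EMP-5 (1). EMP-7 has no reports. EMP-14 has no reports. So EMP-12's organization is 4 direct reports plus everyone under them: 2 + 2 + 1 + 1 = 6.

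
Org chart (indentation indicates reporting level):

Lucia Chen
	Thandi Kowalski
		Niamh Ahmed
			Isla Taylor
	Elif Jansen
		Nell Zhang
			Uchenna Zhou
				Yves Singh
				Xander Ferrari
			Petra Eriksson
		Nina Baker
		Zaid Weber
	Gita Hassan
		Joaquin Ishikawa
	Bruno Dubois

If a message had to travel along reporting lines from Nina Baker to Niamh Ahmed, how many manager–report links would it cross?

Nina Baker is 2 levels below Lucia Chen, and Niamh Ahmed is 2 levels below Lucia Chen (their lowest common manager). The shortest path runs up from Nina Baker to Lucia Chen and back down to Niamh Ahmed: 2 + 2 = 4 links.

4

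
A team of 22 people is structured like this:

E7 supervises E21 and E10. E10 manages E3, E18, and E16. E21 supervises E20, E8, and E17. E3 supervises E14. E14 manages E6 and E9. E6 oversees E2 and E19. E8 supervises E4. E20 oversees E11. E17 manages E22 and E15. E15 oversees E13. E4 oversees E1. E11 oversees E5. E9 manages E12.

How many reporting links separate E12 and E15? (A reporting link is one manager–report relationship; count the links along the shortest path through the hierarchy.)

E12 is 5 levels below E7, and E15 is 3 levels below E7 (their lowest common manager). The shortest path runs up from E12 to E7 and back down to E15: 5 + 3 = 8 links.

8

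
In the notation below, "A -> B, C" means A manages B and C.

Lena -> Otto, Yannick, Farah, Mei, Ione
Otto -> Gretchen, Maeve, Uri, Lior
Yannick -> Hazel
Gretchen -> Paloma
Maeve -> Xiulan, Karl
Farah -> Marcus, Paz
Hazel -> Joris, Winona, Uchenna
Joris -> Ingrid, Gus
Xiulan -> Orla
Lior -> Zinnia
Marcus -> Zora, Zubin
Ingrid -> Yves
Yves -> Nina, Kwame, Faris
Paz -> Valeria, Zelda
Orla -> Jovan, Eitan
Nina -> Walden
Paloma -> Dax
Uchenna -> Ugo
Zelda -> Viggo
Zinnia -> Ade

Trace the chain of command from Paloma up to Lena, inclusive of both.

Paloma reports to Gretchen. Gretchen reports to Otto. Otto reports to Lena. Lena is at the top.

Paloma -> Gretchen -> Otto -> Lena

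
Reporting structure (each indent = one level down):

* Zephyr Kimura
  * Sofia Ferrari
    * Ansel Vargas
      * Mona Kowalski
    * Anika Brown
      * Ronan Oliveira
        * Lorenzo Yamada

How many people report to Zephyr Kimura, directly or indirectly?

6

Zephyr Kimura directly manages Sofia Ferrari. Under Sofia Ferrari: Anika Brown, Ronan Oliveira, Lorenzo Yamada, Ansel Vargas, Mona Kowalski (5). That's 6 in total.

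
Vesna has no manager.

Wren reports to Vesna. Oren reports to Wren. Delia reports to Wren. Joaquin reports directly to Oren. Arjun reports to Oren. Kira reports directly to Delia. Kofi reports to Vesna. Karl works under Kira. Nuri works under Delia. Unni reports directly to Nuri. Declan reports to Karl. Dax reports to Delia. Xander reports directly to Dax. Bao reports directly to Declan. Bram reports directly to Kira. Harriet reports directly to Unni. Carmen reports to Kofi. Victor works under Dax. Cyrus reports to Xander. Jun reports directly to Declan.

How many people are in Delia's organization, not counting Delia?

Delia directly manages Kira, Nuri, Dax. Under Kira: Bram, Karl, Declan, Jun, Bao (5). Under Nuri: Unni, Harriet (2). Under Dax: Victor, Xander, Cyrus (3). So Delia's organization is 3 direct reports plus everyone under them: 6 + 3 + 4 = 13.

13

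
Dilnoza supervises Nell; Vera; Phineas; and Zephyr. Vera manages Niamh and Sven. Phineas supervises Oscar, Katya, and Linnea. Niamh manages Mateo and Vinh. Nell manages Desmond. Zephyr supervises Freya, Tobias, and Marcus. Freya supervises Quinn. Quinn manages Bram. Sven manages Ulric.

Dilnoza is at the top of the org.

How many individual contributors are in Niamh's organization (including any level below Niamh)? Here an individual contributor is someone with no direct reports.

2

The people in Niamh's organization with no one reporting to them are Vinh, Mateo. That is 2.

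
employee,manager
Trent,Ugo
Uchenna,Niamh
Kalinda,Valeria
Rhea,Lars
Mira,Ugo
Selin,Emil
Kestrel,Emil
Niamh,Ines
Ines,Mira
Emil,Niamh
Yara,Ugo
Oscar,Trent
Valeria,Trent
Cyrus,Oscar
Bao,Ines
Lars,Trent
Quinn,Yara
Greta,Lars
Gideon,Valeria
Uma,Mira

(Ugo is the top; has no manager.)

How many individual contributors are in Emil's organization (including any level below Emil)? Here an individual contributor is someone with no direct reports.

2

The people in Emil's organization with no one reporting to them are Selin, Kestrel. That is 2.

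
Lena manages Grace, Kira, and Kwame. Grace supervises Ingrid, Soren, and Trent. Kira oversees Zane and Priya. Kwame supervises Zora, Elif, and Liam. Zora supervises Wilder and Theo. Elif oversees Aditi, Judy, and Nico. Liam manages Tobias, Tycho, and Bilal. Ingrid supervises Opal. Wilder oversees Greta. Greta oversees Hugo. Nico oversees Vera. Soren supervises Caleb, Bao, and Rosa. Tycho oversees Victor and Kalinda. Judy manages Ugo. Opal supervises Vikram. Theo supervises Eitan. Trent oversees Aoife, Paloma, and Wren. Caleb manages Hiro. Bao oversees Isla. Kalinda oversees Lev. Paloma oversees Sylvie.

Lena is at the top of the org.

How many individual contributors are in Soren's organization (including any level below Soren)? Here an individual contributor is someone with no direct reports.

The people in Soren's organization with no one reporting to them are Rosa, Isla, Hiro. That is 3.

3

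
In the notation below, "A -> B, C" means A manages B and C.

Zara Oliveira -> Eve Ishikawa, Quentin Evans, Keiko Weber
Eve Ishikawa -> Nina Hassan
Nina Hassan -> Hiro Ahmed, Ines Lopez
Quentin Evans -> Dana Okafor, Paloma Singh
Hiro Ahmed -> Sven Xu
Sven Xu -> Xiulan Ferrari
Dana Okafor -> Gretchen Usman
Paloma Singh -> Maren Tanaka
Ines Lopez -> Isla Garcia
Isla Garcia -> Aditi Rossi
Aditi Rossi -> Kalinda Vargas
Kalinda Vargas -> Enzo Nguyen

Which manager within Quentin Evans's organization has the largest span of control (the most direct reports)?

Quentin Evans

Direct-report counts within Quentin Evans's organization: Quentin Evans has 2; Paloma Singh has 1; Dana Okafor has 1. The largest is 2, held by Quentin Evans.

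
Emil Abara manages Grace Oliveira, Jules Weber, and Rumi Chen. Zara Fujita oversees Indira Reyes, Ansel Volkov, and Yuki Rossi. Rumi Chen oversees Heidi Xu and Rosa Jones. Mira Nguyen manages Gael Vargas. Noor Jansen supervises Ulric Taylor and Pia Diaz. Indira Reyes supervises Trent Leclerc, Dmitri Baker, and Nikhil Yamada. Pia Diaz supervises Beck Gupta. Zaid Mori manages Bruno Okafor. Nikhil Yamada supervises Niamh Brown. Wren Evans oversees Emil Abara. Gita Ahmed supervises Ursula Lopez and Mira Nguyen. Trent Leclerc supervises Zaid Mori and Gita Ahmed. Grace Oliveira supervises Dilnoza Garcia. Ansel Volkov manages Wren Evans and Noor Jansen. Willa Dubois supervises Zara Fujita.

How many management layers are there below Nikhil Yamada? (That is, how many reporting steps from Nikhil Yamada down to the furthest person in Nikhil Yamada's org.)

The longest chain under Nikhil Yamada runs Nikhil Yamada → Niamh Brown, which is 1 level below Nikhil Yamada.

1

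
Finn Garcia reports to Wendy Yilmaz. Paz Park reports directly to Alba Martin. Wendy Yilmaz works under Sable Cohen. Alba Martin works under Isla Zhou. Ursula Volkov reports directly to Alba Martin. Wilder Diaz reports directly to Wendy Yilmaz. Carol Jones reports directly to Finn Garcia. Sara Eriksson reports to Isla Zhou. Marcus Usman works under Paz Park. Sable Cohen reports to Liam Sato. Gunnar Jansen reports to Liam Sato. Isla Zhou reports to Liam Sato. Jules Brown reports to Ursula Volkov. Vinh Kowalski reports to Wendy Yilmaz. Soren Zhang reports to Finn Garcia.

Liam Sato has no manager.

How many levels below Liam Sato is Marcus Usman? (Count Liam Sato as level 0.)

4

Chain from Marcus Usman up to Liam Sato: Marcus Usman → Paz Park → Alba Martin → Isla Zhou → Liam Sato. That is 4 steps up, so Marcus Usman is 4 levels below Liam Sato.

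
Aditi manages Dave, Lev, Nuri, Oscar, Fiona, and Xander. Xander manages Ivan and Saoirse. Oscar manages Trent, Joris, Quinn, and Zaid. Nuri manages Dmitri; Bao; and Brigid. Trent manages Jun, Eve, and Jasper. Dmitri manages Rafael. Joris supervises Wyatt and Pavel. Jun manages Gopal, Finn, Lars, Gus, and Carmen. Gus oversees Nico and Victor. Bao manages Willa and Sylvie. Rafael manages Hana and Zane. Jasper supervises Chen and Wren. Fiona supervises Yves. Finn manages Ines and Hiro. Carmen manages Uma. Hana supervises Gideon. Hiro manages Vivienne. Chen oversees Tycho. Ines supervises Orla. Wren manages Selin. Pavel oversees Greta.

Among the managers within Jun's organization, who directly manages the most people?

Jun

Direct-report counts within Jun's organization: Jun has 5; Carmen has 1; Finn has 2; Ines has 1; Hiro has 1; Gus has 2. The largest is 5, held by Jun.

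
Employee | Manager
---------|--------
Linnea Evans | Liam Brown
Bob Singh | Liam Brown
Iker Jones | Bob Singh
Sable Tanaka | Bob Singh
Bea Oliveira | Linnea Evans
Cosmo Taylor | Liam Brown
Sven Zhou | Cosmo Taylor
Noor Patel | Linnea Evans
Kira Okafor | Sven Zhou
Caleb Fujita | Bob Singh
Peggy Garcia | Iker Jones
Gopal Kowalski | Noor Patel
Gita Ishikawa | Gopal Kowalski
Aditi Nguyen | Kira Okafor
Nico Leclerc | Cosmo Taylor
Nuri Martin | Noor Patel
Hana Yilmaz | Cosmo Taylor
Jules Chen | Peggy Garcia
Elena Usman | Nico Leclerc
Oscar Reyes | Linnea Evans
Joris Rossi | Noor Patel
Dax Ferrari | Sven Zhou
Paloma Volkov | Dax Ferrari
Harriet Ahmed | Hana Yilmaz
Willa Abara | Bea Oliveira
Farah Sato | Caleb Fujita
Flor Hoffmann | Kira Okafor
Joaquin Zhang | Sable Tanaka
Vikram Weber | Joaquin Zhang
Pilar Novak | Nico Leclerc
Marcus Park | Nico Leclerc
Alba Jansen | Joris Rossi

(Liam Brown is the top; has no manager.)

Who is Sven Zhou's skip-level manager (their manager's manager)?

Liam Brown

Sven Zhou reports to Cosmo Taylor, and Cosmo Taylor reports to Liam Brown. So Sven Zhou's skip-level manager is Liam Brown.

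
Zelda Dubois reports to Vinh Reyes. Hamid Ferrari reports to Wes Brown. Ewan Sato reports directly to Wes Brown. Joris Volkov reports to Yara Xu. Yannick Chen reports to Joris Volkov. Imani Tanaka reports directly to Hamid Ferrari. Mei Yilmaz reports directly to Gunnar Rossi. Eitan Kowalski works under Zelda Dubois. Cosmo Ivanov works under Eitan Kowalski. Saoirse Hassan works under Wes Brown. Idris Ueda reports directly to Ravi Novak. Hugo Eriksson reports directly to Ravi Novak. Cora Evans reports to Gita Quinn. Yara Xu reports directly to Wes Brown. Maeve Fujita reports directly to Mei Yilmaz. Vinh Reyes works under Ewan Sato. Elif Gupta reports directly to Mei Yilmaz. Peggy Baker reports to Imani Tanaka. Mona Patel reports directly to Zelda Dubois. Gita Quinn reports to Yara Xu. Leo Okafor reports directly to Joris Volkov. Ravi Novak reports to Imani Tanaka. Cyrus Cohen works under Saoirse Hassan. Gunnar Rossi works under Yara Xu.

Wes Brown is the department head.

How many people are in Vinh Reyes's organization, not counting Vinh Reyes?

Vinh Reyes directly manages Zelda Dubois. Under Zelda Dubois: Mona Patel, Eitan Kowalski, Cosmo Ivanov (3). That's 4 in total.

4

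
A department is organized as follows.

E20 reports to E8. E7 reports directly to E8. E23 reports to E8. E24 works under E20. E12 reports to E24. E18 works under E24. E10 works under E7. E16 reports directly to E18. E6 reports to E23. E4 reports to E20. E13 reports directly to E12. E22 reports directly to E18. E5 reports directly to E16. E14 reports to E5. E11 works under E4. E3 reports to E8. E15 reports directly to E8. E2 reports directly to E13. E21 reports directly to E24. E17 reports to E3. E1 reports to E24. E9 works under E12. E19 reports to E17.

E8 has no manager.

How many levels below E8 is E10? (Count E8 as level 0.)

Chain from E10 up to E8: E10 → E7 → E8. That is 2 steps up, so E10 is 2 levels below E8.

2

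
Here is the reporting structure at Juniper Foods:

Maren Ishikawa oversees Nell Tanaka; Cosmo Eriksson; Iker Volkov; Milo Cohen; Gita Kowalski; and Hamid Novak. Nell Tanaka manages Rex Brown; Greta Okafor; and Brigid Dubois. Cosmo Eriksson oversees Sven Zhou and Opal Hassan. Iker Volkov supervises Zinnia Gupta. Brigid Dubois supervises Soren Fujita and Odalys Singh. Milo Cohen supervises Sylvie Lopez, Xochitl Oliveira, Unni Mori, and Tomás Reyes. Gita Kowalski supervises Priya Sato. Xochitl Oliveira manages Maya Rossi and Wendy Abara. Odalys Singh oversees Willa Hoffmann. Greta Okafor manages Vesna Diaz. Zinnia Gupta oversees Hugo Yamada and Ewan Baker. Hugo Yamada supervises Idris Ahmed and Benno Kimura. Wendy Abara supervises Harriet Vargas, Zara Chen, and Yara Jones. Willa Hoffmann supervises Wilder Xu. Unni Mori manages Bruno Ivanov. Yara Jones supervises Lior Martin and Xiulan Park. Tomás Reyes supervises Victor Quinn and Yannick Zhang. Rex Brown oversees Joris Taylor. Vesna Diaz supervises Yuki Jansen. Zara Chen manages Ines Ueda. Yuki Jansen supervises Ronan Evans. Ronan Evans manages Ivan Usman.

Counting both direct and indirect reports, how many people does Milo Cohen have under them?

15

Milo Cohen directly manages Sylvie Lopez, Xochitl Oliveira, Unni Mori, Tomás Reyes. Sylvie Lopez has no reports. Under Xochitl Oliveira: Maya Rossi, Wendy Abara, Harriet Vargas, Zara Chen, Ines Ueda, Yara Jones, Xiulan Park, Lior Martin (8). Under Unni Mori: Bruno Ivanov (1). Under Tomás Reyes: Yannick Zhang, Victor Quinn (2). So Milo Cohen's organization is 4 direct reports plus everyone under them: 1 + 9 + 2 + 3 = 15.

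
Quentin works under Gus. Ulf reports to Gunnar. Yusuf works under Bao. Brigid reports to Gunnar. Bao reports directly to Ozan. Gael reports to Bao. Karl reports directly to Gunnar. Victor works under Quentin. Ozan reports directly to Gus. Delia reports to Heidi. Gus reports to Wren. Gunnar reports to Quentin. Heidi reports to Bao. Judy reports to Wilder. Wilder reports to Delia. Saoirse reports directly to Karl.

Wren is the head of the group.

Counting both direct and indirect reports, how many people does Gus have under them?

15

Gus directly manages Ozan, Quentin. Under Ozan: Bao, Gael, Yusuf, Heidi, Delia, Wilder, Judy (7). Under Quentin: Victor, Gunnar, Karl, Saoirse, Ulf, Brigid (6). So Gus's organization is 2 direct reports plus everyone under them: 8 + 7 = 15.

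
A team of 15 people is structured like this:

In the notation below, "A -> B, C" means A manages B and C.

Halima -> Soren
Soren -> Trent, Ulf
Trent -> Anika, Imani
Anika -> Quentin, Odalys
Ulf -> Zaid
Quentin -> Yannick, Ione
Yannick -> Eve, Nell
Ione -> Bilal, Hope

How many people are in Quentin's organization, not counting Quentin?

Quentin directly manages Yannick, Ione. Under Yannick: Nell, Eve (2). Under Ione: Hope, Bilal (2). So Quentin's organization is 2 direct reports plus everyone under them: 3 + 3 = 6.

6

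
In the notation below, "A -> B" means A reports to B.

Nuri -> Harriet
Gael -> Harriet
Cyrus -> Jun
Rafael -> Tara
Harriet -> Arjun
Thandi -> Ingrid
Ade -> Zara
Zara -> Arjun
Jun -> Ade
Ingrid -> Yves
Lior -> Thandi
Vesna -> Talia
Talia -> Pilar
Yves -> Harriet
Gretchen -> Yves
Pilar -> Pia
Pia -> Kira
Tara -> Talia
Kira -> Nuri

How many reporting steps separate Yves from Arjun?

2

Chain from Yves up to Arjun: Yves → Harriet → Arjun. That is 2 steps up, so Yves is 2 levels below Arjun.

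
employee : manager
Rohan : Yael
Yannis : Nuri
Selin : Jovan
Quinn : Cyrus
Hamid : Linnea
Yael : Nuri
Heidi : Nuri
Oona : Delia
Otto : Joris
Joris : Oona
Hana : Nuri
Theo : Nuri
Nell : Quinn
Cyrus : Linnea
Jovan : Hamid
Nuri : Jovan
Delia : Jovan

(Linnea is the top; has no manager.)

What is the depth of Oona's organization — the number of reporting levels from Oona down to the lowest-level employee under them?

The longest chain under Oona runs Oona → Joris → Otto, which is 2 levels below Oona.

2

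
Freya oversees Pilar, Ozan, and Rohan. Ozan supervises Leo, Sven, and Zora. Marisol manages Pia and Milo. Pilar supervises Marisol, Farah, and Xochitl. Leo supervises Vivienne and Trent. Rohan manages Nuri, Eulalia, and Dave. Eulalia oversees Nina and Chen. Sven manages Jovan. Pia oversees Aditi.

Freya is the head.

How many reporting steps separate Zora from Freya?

Chain from Zora up to Freya: Zora → Ozan → Freya. That is 2 steps up, so Zora is 2 levels below Freya.

2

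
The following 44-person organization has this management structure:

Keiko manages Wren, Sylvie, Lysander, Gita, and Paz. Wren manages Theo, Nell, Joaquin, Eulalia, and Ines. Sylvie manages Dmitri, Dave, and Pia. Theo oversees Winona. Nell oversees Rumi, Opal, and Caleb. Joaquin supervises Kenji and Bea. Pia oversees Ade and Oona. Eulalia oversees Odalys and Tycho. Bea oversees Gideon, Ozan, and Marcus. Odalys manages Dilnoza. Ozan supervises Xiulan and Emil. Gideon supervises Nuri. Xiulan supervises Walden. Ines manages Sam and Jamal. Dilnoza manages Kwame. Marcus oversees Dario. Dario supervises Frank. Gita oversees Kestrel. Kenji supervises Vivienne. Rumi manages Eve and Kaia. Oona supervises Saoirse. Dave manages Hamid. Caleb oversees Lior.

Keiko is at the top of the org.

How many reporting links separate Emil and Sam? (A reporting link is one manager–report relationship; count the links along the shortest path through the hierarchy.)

Emil is 4 levels below Wren, and Sam is 2 levels below Wren (their lowest common manager). The shortest path runs up from Emil to Wren and back down to Sam: 4 + 2 = 6 links.

6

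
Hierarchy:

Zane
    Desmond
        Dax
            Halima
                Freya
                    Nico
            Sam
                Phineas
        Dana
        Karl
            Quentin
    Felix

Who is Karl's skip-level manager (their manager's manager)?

Karl reports to Desmond, and Desmond reports to Zane. So Karl's skip-level manager is Zane.

Zane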